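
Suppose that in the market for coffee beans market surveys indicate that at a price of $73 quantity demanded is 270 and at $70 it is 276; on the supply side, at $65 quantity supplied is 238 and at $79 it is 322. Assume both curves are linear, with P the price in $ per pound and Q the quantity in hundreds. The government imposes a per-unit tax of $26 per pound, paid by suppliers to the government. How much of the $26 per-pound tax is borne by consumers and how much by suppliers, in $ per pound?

Demand slope: (276 − 270)/(70 − 73) = -2, so Qd = 416 − 2P.
Supply slope: (322 − 238)/(79 − 65) = 6, so Qs = 6P − 152.
Without the tax, 416 − 2P = 6P − 152 gives 8P = 568, so P* = $71 and Q* = 274.
With the tax collected from suppliers, supply shifts: Qs = 6(P − 26) − 152.
Solving gives Q = 235 with consumers paying $90.5 and suppliers receiving $64.5 (the $26 wedge).
Burden on consumers: $19.5; on suppliers: $6.5. (They sum to $26.)

Consumers bear $19.5 per pound; suppliers bear $6.5 per pound.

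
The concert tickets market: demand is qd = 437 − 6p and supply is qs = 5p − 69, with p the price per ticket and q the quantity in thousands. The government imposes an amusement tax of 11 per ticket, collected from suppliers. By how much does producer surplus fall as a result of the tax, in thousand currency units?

Producer surplus falls by 876 thousand.

Without the tax, 437 − 6p = 5p − 69 gives 11p = 506, so p* = 46 and q* = 161.
With the tax collected from suppliers, supply shifts: qs = 5(p − 11) − 69.
New equilibrium: buyers pay 51, suppliers receive 40, q = 131. (Wedge: pb − ps = 11.)
ΔPS is the trapezoid between Q = 131 and Q = 161 of height 6: ½ · (161 + 131) · 6 = 876.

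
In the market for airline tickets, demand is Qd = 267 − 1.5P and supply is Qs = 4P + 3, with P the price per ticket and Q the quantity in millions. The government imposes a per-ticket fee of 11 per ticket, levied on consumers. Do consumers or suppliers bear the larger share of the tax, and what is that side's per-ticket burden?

Consumers bear the larger share: 8 per ticket.

Before the tax: set 267 − 1.5P = 4P + 3 → P* = 48, Q* = 195.
With the tax collected from consumers, demand (in seller-price terms) shifts: Qd = 267 − 1.5(P + 11).
Solving gives Q = 183 with consumers paying 56 and suppliers receiving 45 (the 11 wedge).
Per-ticket burden: consumers 8, suppliers 3.
Consumers take the larger share because demand is less price-elastic here (demand slope 1.5 vs supply slope 4).
The less price-elastic side of the market bears the larger share of a per-unit tax.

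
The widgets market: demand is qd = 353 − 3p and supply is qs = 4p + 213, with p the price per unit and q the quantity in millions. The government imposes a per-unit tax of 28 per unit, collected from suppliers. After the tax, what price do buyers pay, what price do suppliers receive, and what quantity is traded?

Buyers pay 36; suppliers receive 8; quantity = 245.

Before the tax: set 353 − 3p = 4p + 213 → p* = 20, q* = 293.
With the tax collected from suppliers, supply shifts: qs = 4(p − 28) + 213.
Solving gives q = 245 with buyers paying 36 and suppliers receiving 8 (the 28 wedge).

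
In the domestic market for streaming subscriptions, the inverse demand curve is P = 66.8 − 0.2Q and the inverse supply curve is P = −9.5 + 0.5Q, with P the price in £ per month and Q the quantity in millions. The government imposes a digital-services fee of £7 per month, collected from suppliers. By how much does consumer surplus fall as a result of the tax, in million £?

Consumer surplus falls by £208 million.

Rewrite in direct form: Qd = 334 − 5P and Qs = 2P + 19.
Without the tax, 334 − 5P = 2P + 19 gives 7P = 315, so P* = £45 and Q* = 109.
With the tax collected from suppliers, supply shifts: Qs = 2(P − 7) + 19.
Solving gives Q = 99 with buyers paying £47 and suppliers receiving £40 (the £7 wedge).
ΔCS is the trapezoid between Q = 99 and Q = 109 of height £2: ½ · (109 + 99) · 2 = £208.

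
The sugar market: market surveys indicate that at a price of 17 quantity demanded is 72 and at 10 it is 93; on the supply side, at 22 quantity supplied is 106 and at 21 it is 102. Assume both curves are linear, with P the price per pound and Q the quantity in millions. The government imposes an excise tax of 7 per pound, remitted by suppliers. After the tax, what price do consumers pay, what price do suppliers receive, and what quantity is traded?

Demand slope: (93 − 72)/(10 − 17) = -3, so Qd = 123 − 3P.
Supply slope: (102 − 106)/(21 − 22) = 4, so Qs = 4P + 18.
Before the tax: set 123 − 3P = 4P + 18 → P* = 15, Q* = 78.
With the tax collected from suppliers, supply shifts: Qs = 4(P − 7) + 18.
Solving gives Q = 66 with consumers paying 19 and suppliers receiving 12 (the 7 wedge).

Consumers pay 19; suppliers receive 12; quantity = 66.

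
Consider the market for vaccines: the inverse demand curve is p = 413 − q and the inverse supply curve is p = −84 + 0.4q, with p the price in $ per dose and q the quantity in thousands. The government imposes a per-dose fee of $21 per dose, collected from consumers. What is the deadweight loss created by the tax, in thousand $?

Rewrite in direct form: qd = 413 − p and qs = 2.5p + 210.
Without the tax, 413 − p = 2.5p + 210 gives 3.5p = 203, so p* = $58 and q* = 355.
With the tax collected from consumers, demand (in seller-price terms) shifts: qd = 413 − (p + 21).
Solving gives q = 340 with consumers paying $73 and producers receiving $52 (the $21 wedge).
Quantity falls by |ΔQ| = |355 − 340| = 15.
DWL = ½ · t · |ΔQ| = ½ · 21 · 15 = $157.5.

Deadweight loss = $157.5 thousand.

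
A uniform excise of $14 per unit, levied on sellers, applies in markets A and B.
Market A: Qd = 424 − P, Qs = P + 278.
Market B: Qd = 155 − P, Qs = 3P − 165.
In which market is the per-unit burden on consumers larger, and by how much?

Market B, by $3.5.

Market A: pre-tax P* = $73, Q* = 351; post-tax Q = 344; per-unit burden on consumers = $7.
Market B: pre-tax P* = $80, Q* = 75; post-tax Q = 64.5; per-unit burden on consumers = $10.5.
Difference: $7 vs $10.5 → market B is larger by $3.5.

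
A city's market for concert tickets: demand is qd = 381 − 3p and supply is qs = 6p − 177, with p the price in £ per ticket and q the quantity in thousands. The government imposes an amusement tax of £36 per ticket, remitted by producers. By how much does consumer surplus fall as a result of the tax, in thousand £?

Before the tax: set 381 − 3p = 6p − 177 → p* = £62, q* = 195.
With the tax collected from producers, supply shifts: qs = 6(p − 36) − 177.
Solving gives q = 123 with consumers paying £86 and producers receiving £50 (the £36 wedge).
ΔCS is the trapezoid between Q = 123 and Q = 195 of height £24: ½ · (195 + 123) · 24 = £3816.

Consumer surplus falls by £3816 thousand.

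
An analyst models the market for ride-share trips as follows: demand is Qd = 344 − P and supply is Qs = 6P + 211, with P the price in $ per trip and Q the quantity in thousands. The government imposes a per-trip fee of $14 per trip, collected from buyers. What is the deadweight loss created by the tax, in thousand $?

Deadweight loss = $84 thousand.

Without the tax, 344 − P = 6P + 211 gives 7P = 133, so P* = $19 and Q* = 325.
With the tax collected from buyers, demand (in seller-price terms) shifts: Qd = 344 − (P + 14).
New equilibrium: buyers pay $31, producers receive $17, Q = 313. (Wedge: Pb − Ps = 14.)
Quantity falls by |ΔQ| = |325 − 313| = 12.
DWL = ½ · t · |ΔQ| = ½ · 14 · 12 = $84.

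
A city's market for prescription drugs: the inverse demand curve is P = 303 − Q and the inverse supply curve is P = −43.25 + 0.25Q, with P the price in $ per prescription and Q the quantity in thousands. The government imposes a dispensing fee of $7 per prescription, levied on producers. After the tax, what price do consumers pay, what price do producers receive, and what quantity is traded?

Rewrite in direct form: Qd = 303 − P and Qs = 4P + 173.
Before the tax: set 303 − P = 4P + 173 → P* = $26, Q* = 277.
With the tax collected from producers, supply shifts: Qs = 4(P − 7) + 173.
New equilibrium: consumers pay $31.6, producers receive $24.6, Q = 271.4. (Wedge: Pb − Ps = 7.)
The less price-elastic side of the market bears the larger share of a per-unit tax.

Consumers pay $31.6; producers receive $24.6; quantity = 271.4.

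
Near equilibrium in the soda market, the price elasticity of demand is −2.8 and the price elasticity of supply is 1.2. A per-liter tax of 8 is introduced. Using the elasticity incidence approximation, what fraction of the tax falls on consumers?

Incidence ratio: consumers' share ≈ εs / (εs + |εd|) = 1.2 / (1.2 + 2.8) = 0.3.
Supply is the less elastic side, so consumers bear the smaller share.

Consumers' share ≈ 0.3.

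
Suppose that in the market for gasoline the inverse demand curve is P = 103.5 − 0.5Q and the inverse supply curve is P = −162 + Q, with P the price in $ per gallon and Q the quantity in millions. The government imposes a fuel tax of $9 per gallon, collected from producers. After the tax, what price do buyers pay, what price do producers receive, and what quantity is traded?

Inverting to Q(P) form: Qd = 207 − 2P; Qs = P + 162.
Without the tax, 207 − 2P = P + 162 gives 3P = 45, so P* = $15 and Q* = 177.
With the tax collected from producers, supply shifts: Qs = (P − 9) + 162.
New equilibrium: buyers pay $18, producers receive $9, Q = 171. (Wedge: Pb − Ps = 9.)
The less price-elastic side of the market bears the larger share of a per-unit tax.

Buyers pay $18; producers receive $9; quantity = 171.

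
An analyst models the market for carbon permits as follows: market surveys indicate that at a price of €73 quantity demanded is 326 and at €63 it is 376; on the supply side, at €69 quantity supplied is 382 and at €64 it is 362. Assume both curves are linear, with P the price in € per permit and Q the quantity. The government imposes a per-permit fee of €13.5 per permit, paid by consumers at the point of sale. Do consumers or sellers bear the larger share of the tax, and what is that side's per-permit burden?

Demand slope: (376 − 326)/(63 − 73) = -5, so Qd = 691 − 5P.
Supply slope: (362 − 382)/(64 − 69) = 4, so Qs = 4P + 106.
Before the tax: set 691 − 5P = 4P + 106 → P* = €65, Q* = 366.
With the tax collected from consumers, demand (in seller-price terms) shifts: Qd = 691 − 5(P + 13.5).
Solving gives Q = 336 with consumers paying €71 and sellers receiving €57.5 (the €13.5 wedge).
Per-permit burden: consumers €6, sellers €7.5.
Sellers take the larger share because supply is less price-elastic here (demand slope 5 vs supply slope 4).

Sellers bear the larger share: €7.5 per permit.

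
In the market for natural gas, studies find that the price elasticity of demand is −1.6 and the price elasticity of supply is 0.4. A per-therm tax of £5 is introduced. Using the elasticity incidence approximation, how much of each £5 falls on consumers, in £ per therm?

Incidence ratio: consumers' share ≈ εs / (εs + |εd|) = 0.4 / (0.4 + 1.6) = 0.2.
So consumers bear ≈ 0.2 × £5 = £1; sellers bear £4.

Consumers bear ≈ £1 per therm.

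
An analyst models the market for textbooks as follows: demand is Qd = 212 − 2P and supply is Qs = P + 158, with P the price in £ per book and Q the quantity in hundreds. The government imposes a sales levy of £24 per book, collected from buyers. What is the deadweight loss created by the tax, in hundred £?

Before the tax: set 212 − 2P = P + 158 → P* = £18, Q* = 176.
With the tax collected from buyers, demand (in seller-price terms) shifts: Qd = 212 − 2(P + 24).
New equilibrium: buyers pay £26, producers receive £2, Q = 160. (Wedge: Pb − Ps = 24.)
Quantity falls by |ΔQ| = |176 − 160| = 16.
DWL = ½ · t · |ΔQ| = ½ · 24 · 16 = £192.

Deadweight loss = £192 hundred.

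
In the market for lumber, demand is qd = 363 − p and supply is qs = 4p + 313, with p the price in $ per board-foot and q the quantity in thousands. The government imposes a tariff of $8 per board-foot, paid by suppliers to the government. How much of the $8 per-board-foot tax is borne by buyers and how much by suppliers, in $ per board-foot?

Buyers bear $6.4 per board-foot; suppliers bear $1.6 per board-foot.

Before the tax: set 363 − p = 4p + 313 → p* = $10, q* = 353.
With the tax collected from suppliers, supply shifts: qs = 4(p − 8) + 313.
Solving gives q = 346.6 with buyers paying $16.4 and suppliers receiving $8.4 (the $8 wedge).
Burden on buyers: $6.4; on suppliers: $1.6. (They sum to $8.)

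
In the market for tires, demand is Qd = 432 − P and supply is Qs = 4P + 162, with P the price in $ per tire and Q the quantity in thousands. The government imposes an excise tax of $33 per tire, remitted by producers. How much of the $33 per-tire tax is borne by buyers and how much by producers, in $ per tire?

Buyers bear $26.4 per tire; producers bear $6.6 per tire.

Without the tax, 432 − P = 4P + 162 gives 5P = 270, so P* = $54 and Q* = 378.
With the tax collected from producers, supply shifts: Qs = 4(P − 33) + 162.
Solving gives Q = 351.6 with buyers paying $80.4 and producers receiving $47.4 (the $33 wedge).
Burden on buyers: $26.4; on producers: $6.6. (They sum to $33.)
The less price-elastic side of the market bears the larger share of a per-unit tax.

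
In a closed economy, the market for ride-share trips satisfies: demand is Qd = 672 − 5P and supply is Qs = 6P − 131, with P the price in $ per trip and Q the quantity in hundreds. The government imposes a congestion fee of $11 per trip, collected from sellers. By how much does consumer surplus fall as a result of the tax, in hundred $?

Consumer surplus falls by $1752 hundred.

Without the tax, 672 − 5P = 6P − 131 gives 11P = 803, so P* = $73 and Q* = 307.
With the tax collected from sellers, supply shifts: Qs = 6(P − 11) − 131.
New equilibrium: consumers pay $79, sellers receive $68, Q = 277. (Wedge: Pb − Ps = 11.)
ΔCS is the trapezoid between Q = 277 and Q = 307 of height $6: ½ · (307 + 277) · 6 = $1752.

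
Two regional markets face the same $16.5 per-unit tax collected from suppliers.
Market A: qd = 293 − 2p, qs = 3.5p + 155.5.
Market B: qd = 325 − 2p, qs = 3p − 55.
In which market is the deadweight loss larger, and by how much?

Market A, by $9.9.

Market A: pre-tax p* = $25, q* = 243; post-tax q = 222; deadweight loss = $173.25.
Market B: pre-tax p* = $76, q* = 173; post-tax q = 153.2; deadweight loss = $163.35.
Difference: $173.25 vs $163.35 → market A is larger by $9.9.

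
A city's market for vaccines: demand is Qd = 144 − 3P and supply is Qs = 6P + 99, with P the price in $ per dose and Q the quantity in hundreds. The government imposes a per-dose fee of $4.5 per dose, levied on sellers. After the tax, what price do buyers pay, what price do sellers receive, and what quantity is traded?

Buyers pay $8; sellers receive $3.5; quantity = 120.

Before the tax: set 144 − 3P = 6P + 99 → P* = $5, Q* = 129.
With the tax collected from sellers, supply shifts: Qs = 6(P − 4.5) + 99.
New equilibrium: buyers pay $8, sellers receive $3.5, Q = 120. (Wedge: Pb − Ps = 4.5.)
The less price-elastic side of the market bears the larger share of a per-unit tax.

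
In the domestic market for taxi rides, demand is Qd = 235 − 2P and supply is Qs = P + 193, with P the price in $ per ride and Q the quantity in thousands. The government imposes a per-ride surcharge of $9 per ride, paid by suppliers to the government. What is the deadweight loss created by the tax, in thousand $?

Deadweight loss = $27 thousand.

Without the tax, 235 − 2P = P + 193 gives 3P = 42, so P* = $14 and Q* = 207.
With the tax collected from suppliers, supply shifts: Qs = (P − 9) + 193.
New equilibrium: consumers pay $17, suppliers receive $8, Q = 201. (Wedge: Pb − Ps = 9.)
Quantity falls by |ΔQ| = |207 − 201| = 6.
DWL = ½ · t · |ΔQ| = ½ · 9 · 6 = $27.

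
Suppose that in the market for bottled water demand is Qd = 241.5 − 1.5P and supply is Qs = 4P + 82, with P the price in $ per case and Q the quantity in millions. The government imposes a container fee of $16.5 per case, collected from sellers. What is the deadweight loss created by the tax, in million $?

Deadweight loss = $148.5 million.

Without the tax, 241.5 − 1.5P = 4P + 82 gives 5.5P = 159.5, so P* = $29 and Q* = 198.
With the tax collected from sellers, supply shifts: Qs = 4(P − 16.5) + 82.
Solving gives Q = 180 with buyers paying $41 and sellers receiving $24.5 (the $16.5 wedge).
Quantity falls by |ΔQ| = |198 − 180| = 18.
DWL = ½ · t · |ΔQ| = ½ · 16.5 · 18 = $148.5.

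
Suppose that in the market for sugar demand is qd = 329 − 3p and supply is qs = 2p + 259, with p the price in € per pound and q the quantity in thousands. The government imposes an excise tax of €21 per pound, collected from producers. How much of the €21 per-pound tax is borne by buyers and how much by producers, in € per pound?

Before the tax: set 329 − 3p = 2p + 259 → p* = €14, q* = 287.
With the tax collected from producers, supply shifts: qs = 2(p − 21) + 259.
New equilibrium: buyers pay €22.4, producers receive €1.4, q = 261.8. (Wedge: pb − ps = 21.)
Burden on buyers: €8.4; on producers: €12.6. (They sum to €21.)

Buyers bear €8.4 per pound; producers bear €12.6 per pound.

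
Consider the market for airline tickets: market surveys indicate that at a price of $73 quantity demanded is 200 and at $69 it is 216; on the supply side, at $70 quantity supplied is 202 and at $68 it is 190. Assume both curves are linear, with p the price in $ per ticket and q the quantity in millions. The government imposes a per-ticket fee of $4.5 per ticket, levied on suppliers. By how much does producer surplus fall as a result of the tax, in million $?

Producer surplus falls by $364.68 million.

Demand slope: (216 − 200)/(69 − 73) = -4, so qd = 492 − 4p.
Supply slope: (190 − 202)/(68 − 70) = 6, so qs = 6p − 218.
Without the tax, 492 − 4p = 6p − 218 gives 10p = 710, so p* = $71 and q* = 208.
With the tax collected from suppliers, supply shifts: qs = 6(p − 4.5) − 218.
Solving gives q = 197.2 with buyers paying $73.7 and suppliers receiving $69.2 (the $4.5 wedge).
ΔPS is the trapezoid between Q = 197.2 and Q = 208 of height $1.8: ½ · (208 + 197.2) · 1.8 = $364.68.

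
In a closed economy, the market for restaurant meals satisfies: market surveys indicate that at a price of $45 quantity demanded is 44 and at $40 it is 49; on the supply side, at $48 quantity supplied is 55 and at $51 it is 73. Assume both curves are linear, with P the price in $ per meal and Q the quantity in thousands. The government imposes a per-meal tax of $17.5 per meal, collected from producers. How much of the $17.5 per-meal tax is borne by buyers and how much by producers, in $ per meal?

Demand slope: (49 − 44)/(40 − 45) = -1, so Qd = 89 − P.
Supply slope: (73 − 55)/(51 − 48) = 6, so Qs = 6P − 233.
Before the tax: set 89 − P = 6P − 233 → P* = $46, Q* = 43.
With the tax collected from producers, supply shifts: Qs = 6(P − 17.5) − 233.
New equilibrium: buyers pay $61, producers receive $43.5, Q = 28. (Wedge: Pb − Ps = 17.5.)
Burden on buyers: $15; on producers: $2.5. (They sum to $17.5.)
The less price-elastic side of the market bears the larger share of a per-unit tax.

Buyers bear $15 per meal; producers bear $2.5 per meal.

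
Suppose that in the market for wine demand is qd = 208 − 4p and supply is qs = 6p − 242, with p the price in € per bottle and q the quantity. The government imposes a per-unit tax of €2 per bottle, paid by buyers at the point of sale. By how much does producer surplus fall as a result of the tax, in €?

Producer surplus falls by €20.48.

Before the tax: set 208 − 4p = 6p − 242 → p* = €45, q* = 28.
With the tax collected from buyers, demand (in seller-price terms) shifts: qd = 208 − 4(p + 2).
Solving gives q = 23.2 with buyers paying €46.2 and suppliers receiving €44.2 (the €2 wedge).
ΔPS is the trapezoid between Q = 23.2 and Q = 28 of height €0.8: ½ · (28 + 23.2) · 0.8 = €20.48.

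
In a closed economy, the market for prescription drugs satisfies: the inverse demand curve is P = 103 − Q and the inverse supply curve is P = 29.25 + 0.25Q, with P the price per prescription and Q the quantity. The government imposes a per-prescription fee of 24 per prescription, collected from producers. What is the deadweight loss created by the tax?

Deadweight loss = 230.4.

Inverting to Q(P) form: Qd = 103 − P; Qs = 4P − 117.
Before the tax: set 103 − P = 4P − 117 → P* = 44, Q* = 59.
With the tax collected from producers, supply shifts: Qs = 4(P − 24) − 117.
New equilibrium: buyers pay 63.2, producers receive 39.2, Q = 39.8. (Wedge: Pb − Ps = 24.)
Quantity falls by |ΔQ| = |59 − 39.8| = 19.2.
DWL = ½ · t · |ΔQ| = ½ · 24 · 19.2 = 230.4.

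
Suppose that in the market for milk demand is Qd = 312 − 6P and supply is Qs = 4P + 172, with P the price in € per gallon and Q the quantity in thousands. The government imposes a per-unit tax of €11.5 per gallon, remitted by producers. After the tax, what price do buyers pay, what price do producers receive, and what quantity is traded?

Buyers pay €18.6; producers receive €7.1; quantity = 200.4.

Before the tax: set 312 − 6P = 4P + 172 → P* = €14, Q* = 228.
With the tax collected from producers, supply shifts: Qs = 4(P − 11.5) + 172.
Solving gives Q = 200.4 with buyers paying €18.6 and producers receiving €7.1 (the €11.5 wedge).
The less price-elastic side of the market bears the larger share of a per-unit tax.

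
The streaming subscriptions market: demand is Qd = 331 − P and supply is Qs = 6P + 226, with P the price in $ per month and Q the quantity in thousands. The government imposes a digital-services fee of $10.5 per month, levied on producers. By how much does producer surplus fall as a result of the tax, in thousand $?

Producer surplus falls by $467.25 thousand.

Without the tax, 331 − P = 6P + 226 gives 7P = 105, so P* = $15 and Q* = 316.
With the tax collected from producers, supply shifts: Qs = 6(P − 10.5) + 226.
New equilibrium: buyers pay $24, producers receive $13.5, Q = 307. (Wedge: Pb − Ps = 10.5.)
ΔPS is the trapezoid between Q = 307 and Q = 316 of height $1.5: ½ · (316 + 307) · 1.5 = $467.25.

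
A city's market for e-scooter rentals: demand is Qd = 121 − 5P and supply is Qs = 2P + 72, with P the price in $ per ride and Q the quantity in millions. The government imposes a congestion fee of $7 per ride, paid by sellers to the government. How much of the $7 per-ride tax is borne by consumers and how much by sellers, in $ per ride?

Consumers bear $2 per ride; sellers bear $5 per ride.

Before the tax: set 121 − 5P = 2P + 72 → P* = $7, Q* = 86.
With the tax collected from sellers, supply shifts: Qs = 2(P − 7) + 72.
New equilibrium: consumers pay $9, sellers receive $2, Q = 76. (Wedge: Pb − Ps = 7.)
Burden on consumers: $2; on sellers: $5. (They sum to $7.)
The less price-elastic side of the market bears the larger share of a per-unit tax.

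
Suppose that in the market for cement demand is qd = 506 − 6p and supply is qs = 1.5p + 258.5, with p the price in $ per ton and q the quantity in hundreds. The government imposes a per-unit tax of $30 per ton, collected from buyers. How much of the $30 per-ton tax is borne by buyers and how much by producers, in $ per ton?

Before the tax: set 506 − 6p = 1.5p + 258.5 → p* = $33, q* = 308.
With the tax collected from buyers, demand (in seller-price terms) shifts: qd = 506 − 6(p + 30).
Solving gives q = 272 with buyers paying $39 and producers receiving $9 (the $30 wedge).
Burden on buyers: $6; on producers: $24. (They sum to $30.)
The less price-elastic side of the market bears the larger share of a per-unit tax.

Buyers bear $6 per ton; producers bear $24 per ton.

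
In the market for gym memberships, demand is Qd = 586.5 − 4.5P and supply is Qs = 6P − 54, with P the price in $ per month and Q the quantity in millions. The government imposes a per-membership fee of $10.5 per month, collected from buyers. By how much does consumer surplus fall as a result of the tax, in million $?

Consumer surplus falls by $1791 million.

Without the tax, 586.5 − 4.5P = 6P − 54 gives 10.5P = 640.5, so P* = $61 and Q* = 312.
With the tax collected from buyers, demand (in seller-price terms) shifts: Qd = 586.5 − 4.5(P + 10.5).
New equilibrium: buyers pay $67, sellers receive $56.5, Q = 285. (Wedge: Pb − Ps = 10.5.)
ΔCS is the trapezoid between Q = 285 and Q = 312 of height $6: ½ · (312 + 285) · 6 = $1791.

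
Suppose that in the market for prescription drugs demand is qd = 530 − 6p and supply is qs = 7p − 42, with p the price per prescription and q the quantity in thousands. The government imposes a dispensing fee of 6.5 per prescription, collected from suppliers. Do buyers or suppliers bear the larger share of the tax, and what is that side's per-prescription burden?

Buyers bear the larger share: 3.5 per prescription.

Before the tax: set 530 − 6p = 7p − 42 → p* = 44, q* = 266.
With the tax collected from suppliers, supply shifts: qs = 7(p − 6.5) − 42.
New equilibrium: buyers pay 47.5, suppliers receive 41, q = 245. (Wedge: pb − ps = 6.5.)
Per-prescription burden: buyers 3.5, suppliers 3.
Buyers take the larger share because demand is less price-elastic here (demand slope 6 vs supply slope 7).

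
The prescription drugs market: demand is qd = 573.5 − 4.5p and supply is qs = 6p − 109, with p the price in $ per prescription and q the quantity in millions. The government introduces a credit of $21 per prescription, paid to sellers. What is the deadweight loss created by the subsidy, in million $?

Before the subsidy: set 573.5 − 4.5p = 6p − 109 → p* = $65, q* = 281.
With a per-unit subsidy paid to sellers, each receives p + 21 per unit sold, so supply becomes qs = 6(p + 21) − 109.
Solving gives q = 335 with buyers paying $53 and sellers receiving $74 (the $21 wedge).
Quantity rises by |ΔQ| = |281 − 335| = 54.
DWL = ½ · t · |ΔQ| = ½ · 21 · 54 = $567.

Deadweight loss = $567 million.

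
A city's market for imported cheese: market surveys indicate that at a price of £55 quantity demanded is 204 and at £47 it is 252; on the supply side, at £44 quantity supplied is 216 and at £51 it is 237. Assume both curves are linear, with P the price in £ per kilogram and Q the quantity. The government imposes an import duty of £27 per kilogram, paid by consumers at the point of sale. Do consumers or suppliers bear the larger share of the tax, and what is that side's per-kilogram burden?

Demand slope: (252 − 204)/(47 − 55) = -6, so Qd = 534 − 6P.
Supply slope: (237 − 216)/(51 − 44) = 3, so Qs = 3P + 84.
Without the tax, 534 − 6P = 3P + 84 gives 9P = 450, so P* = £50 and Q* = 234.
With the tax collected from consumers, demand (in seller-price terms) shifts: Qd = 534 − 6(P + 27).
Solving gives Q = 180 with consumers paying £59 and suppliers receiving £32 (the £27 wedge).
Per-kilogram burden: consumers £9, suppliers £18.
Suppliers take the larger share because supply is less price-elastic here (demand slope 6 vs supply slope 3).
The less price-elastic side of the market bears the larger share of a per-unit tax.

Suppliers bear the larger share: £18 per kilogram.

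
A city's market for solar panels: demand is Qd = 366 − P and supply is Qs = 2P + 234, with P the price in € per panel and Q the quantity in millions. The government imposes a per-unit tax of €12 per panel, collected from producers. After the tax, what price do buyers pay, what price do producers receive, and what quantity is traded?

Before the tax: set 366 − P = 2P + 234 → P* = €44, Q* = 322.
With the tax collected from producers, supply shifts: Qs = 2(P − 12) + 234.
Solving gives Q = 314 with buyers paying €52 and producers receiving €40 (the €12 wedge).
The less price-elastic side of the market bears the larger share of a per-unit tax.

Buyers pay €52; producers receive €40; quantity = 314.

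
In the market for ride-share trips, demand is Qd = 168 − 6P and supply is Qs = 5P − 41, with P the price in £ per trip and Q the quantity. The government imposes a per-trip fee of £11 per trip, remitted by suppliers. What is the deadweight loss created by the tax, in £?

Before the tax: set 168 − 6P = 5P − 41 → P* = £19, Q* = 54.
With the tax collected from suppliers, supply shifts: Qs = 5(P − 11) − 41.
Solving gives Q = 24 with consumers paying £24 and suppliers receiving £13 (the £11 wedge).
Quantity falls by |ΔQ| = |54 − 24| = 30.
DWL = ½ · t · |ΔQ| = ½ · 11 · 30 = £165.

Deadweight loss = £165.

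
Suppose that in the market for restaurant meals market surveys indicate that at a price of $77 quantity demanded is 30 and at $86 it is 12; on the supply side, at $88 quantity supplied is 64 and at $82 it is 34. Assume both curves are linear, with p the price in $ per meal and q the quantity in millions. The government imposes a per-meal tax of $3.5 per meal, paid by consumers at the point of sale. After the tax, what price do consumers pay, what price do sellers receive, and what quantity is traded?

Demand slope: (12 − 30)/(86 − 77) = -2, so qd = 184 − 2p.
Supply slope: (34 − 64)/(82 − 88) = 5, so qs = 5p − 376.
Before the tax: set 184 − 2p = 5p − 376 → p* = $80, q* = 24.
With the tax collected from consumers, demand (in seller-price terms) shifts: qd = 184 − 2(p + 3.5).
Solving gives q = 19 with consumers paying $82.5 and sellers receiving $79 (the $3.5 wedge).

Consumers pay $82.5; sellers receive $79; quantity = 19.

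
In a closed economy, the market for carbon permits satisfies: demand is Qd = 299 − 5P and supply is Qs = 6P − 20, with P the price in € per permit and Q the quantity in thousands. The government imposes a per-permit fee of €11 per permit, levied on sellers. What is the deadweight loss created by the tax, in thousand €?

Before the tax: set 299 − 5P = 6P − 20 → P* = €29, Q* = 154.
With the tax collected from sellers, supply shifts: Qs = 6(P − 11) − 20.
Solving gives Q = 124 with buyers paying €35 and sellers receiving €24 (the €11 wedge).
Quantity falls by |ΔQ| = |154 − 124| = 30.
DWL = ½ · t · |ΔQ| = ½ · 11 · 30 = €165.

Deadweight loss = €165 thousand.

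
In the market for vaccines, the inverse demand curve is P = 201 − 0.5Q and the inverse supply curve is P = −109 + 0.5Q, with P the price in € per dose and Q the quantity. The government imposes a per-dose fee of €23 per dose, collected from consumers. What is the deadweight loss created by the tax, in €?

Deadweight loss = €264.5.

Inverting to Q(P) form: Qd = 402 − 2P; Qs = 2P + 218.
Before the tax: set 402 − 2P = 2P + 218 → P* = €46, Q* = 310.
With the tax collected from consumers, demand (in seller-price terms) shifts: Qd = 402 − 2(P + 23).
New equilibrium: consumers pay €57.5, suppliers receive €34.5, Q = 287. (Wedge: Pb − Ps = 23.)
Quantity falls by |ΔQ| = |310 − 287| = 23.
DWL = ½ · t · |ΔQ| = ½ · 23 · 23 = €264.5.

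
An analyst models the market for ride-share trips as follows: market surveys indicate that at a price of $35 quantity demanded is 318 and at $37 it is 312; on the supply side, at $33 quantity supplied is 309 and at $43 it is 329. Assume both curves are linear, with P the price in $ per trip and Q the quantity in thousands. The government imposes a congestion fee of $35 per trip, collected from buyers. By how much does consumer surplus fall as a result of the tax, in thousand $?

Consumer surplus falls by $4116 thousand.

Demand slope: (312 − 318)/(37 − 35) = -3, so Qd = 423 − 3P.
Supply slope: (329 − 309)/(43 − 33) = 2, so Qs = 2P + 243.
Before the tax: set 423 − 3P = 2P + 243 → P* = $36, Q* = 315.
With the tax collected from buyers, demand (in seller-price terms) shifts: Qd = 423 − 3(P + 35).
Solving gives Q = 273 with buyers paying $50 and suppliers receiving $15 (the $35 wedge).
ΔCS is the trapezoid between Q = 273 and Q = 315 of height $14: ½ · (315 + 273) · 14 = $4116.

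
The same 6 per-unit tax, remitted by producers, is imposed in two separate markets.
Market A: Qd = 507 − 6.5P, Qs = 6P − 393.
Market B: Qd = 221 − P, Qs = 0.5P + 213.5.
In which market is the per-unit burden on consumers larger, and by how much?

Market A: pre-tax P* = 72, Q* = 39; post-tax Q = 20.28; per-unit burden on consumers = 2.88.
Market B: pre-tax P* = 5, Q* = 216; post-tax Q = 214; per-unit burden on consumers = 2.
Difference: 2.88 vs 2 → market A is larger by 0.88.

Market A, by 0.88.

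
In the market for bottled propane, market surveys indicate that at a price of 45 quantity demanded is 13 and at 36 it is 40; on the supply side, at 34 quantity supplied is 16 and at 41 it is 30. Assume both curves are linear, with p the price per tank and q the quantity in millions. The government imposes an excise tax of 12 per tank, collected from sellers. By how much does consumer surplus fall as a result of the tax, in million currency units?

Consumer surplus falls by 99.84 million.

Demand slope: (40 − 13)/(36 − 45) = -3, so qd = 148 − 3p.
Supply slope: (30 − 16)/(41 − 34) = 2, so qs = 2p − 52.
Without the tax, 148 − 3p = 2p − 52 gives 5p = 200, so p* = 40 and q* = 28.
With the tax collected from sellers, supply shifts: qs = 2(p − 12) − 52.
New equilibrium: buyers pay 44.8, sellers receive 32.8, q = 13.6. (Wedge: pb − ps = 12.)
ΔCS is the trapezoid between Q = 13.6 and Q = 28 of height 4.8: ½ · (28 + 13.6) · 4.8 = 99.84.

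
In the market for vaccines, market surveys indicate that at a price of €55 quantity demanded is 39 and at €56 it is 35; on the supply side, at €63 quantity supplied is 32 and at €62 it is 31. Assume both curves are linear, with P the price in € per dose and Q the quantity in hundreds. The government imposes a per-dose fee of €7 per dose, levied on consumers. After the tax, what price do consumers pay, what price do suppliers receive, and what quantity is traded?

Consumers pay €59.4; suppliers receive €52.4; quantity = 21.4.

Demand slope: (35 − 39)/(56 − 55) = -4, so Qd = 259 − 4P.
Supply slope: (31 − 32)/(62 − 63) = 1, so Qs = P − 31.
Before the tax: set 259 − 4P = P − 31 → P* = €58, Q* = 27.
With the tax collected from consumers, demand (in seller-price terms) shifts: Qd = 259 − 4(P + 7).
Solving gives Q = 21.4 with consumers paying €59.4 and suppliers receiving €52.4 (the €7 wedge).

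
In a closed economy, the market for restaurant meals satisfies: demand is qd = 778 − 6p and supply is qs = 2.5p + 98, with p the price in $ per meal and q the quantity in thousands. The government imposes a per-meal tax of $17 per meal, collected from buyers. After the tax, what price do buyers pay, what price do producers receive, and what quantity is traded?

Without the tax, 778 − 6p = 2.5p + 98 gives 8.5p = 680, so p* = $80 and q* = 298.
With the tax collected from buyers, demand (in seller-price terms) shifts: qd = 778 − 6(p + 17).
New equilibrium: buyers pay $85, producers receive $68, q = 268. (Wedge: pb − ps = 17.)
The less price-elastic side of the market bears the larger share of a per-unit tax.

Buyers pay $85; producers receive $68; quantity = 268.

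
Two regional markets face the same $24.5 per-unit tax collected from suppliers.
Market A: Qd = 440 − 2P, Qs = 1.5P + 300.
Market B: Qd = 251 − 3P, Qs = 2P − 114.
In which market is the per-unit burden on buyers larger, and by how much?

Market A: pre-tax P* = $40, Q* = 360; post-tax Q = 339; per-unit burden on buyers = $10.5.
Market B: pre-tax P* = $73, Q* = 32; post-tax Q = 2.6; per-unit burden on buyers = $9.8.
Difference: $10.5 vs $9.8 → market A is larger by $0.7.

Market A, by $0.7.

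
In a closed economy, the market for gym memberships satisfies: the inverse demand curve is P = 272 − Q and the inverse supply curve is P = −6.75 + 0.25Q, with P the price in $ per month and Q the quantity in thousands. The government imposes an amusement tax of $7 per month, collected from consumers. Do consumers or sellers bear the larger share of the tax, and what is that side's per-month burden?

Consumers bear the larger share: $5.6 per month.

Rewrite in direct form: Qd = 272 − P and Qs = 4P + 27.
Without the tax, 272 − P = 4P + 27 gives 5P = 245, so P* = $49 and Q* = 223.
With the tax collected from consumers, demand (in seller-price terms) shifts: Qd = 272 − (P + 7).
Solving gives Q = 217.4 with consumers paying $54.6 and sellers receiving $47.6 (the $7 wedge).
Per-month burden: consumers $5.6, sellers $1.4.
Consumers take the larger share because demand is less price-elastic here (demand slope 1 vs supply slope 4).
The less price-elastic side of the market bears the larger share of a per-unit tax.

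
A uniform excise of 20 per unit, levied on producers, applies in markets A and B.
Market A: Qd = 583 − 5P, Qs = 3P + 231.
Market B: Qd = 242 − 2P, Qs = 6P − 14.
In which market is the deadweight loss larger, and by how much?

Market A: pre-tax P* = 44, Q* = 363; post-tax Q = 325.5; deadweight loss = 375.
Market B: pre-tax P* = 32, Q* = 178; post-tax Q = 148; deadweight loss = 300.
Difference: 375 vs 300 → market A is larger by 75.

Market A, by 75.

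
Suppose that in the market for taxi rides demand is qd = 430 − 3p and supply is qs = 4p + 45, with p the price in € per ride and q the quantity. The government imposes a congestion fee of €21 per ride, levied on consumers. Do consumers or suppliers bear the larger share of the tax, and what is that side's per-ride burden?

Before the tax: set 430 − 3p = 4p + 45 → p* = €55, q* = 265.
With the tax collected from consumers, demand (in seller-price terms) shifts: qd = 430 − 3(p + 21).
New equilibrium: consumers pay €67, suppliers receive €46, q = 229. (Wedge: pb − ps = 21.)
Per-ride burden: consumers €12, suppliers €9.
Consumers take the larger share because demand is less price-elastic here (demand slope 3 vs supply slope 4).
The less price-elastic side of the market bears the larger share of a per-unit tax.

Consumers bear the larger share: €12 per ride.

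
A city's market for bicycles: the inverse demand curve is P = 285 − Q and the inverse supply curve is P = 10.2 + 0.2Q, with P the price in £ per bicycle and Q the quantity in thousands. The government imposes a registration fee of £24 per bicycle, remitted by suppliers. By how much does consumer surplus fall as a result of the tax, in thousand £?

Rewrite in direct form: Qd = 285 − P and Qs = 5P − 51.
Without the tax, 285 − P = 5P − 51 gives 6P = 336, so P* = £56 and Q* = 229.
With the tax collected from suppliers, supply shifts: Qs = 5(P − 24) − 51.
New equilibrium: consumers pay £76, suppliers receive £52, Q = 209. (Wedge: Pb − Ps = 24.)
ΔCS is the trapezoid between Q = 209 and Q = 229 of height £20: ½ · (229 + 209) · 20 = £4380.

Consumer surplus falls by £4380 thousand.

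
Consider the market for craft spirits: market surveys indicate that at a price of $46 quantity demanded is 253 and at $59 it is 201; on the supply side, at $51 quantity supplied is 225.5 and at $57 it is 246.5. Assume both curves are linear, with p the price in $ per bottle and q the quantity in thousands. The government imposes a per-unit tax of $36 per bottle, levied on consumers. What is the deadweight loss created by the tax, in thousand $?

Demand slope: (201 − 253)/(59 − 46) = -4, so qd = 437 − 4p.
Supply slope: (246.5 − 225.5)/(57 − 51) = 3.5, so qs = 3.5p + 47.
Before the tax: set 437 − 4p = 3.5p + 47 → p* = $52, q* = 229.
With the tax collected from consumers, demand (in seller-price terms) shifts: qd = 437 − 4(p + 36).
Solving gives q = 161.8 with consumers paying $68.8 and suppliers receiving $32.8 (the $36 wedge).
Quantity falls by |ΔQ| = |229 − 161.8| = 67.2.
DWL = ½ · t · |ΔQ| = ½ · 36 · 67.2 = $1209.6.

Deadweight loss = $1209.6 thousand.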